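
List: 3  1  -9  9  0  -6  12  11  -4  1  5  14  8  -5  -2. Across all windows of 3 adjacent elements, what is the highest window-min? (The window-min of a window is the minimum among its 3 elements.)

5

[3, 1, -9] → min -9
[1, -9, 9] → min -9
[-9, 9, 0] → min -9
[9, 0, -6] → min -6
[0, -6, 12] → min -6
[-6, 12, 11] → min -6
[12, 11, -4] → min -4
[11, -4, 1] → min -4
[-4, 1, 5] → min -4
[1, 5, 14] → min 1
[5, 14, 8] → min 5
[14, 8, -5] → min -5
[8, -5, -2] → min -5
Highest of these is 5.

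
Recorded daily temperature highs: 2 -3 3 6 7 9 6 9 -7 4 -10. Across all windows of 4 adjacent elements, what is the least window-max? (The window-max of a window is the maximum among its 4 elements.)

6

Each size-4 window and its max:
(2, -3, 3, 6) → max 6
(-3, 3, 6, 7) → max 7
(3, 6, 7, 9) → max 9
(6, 7, 9, 6) → max 9
(7, 9, 6, 9) → max 9
(9, 6, 9, -7) → max 9
(6, 9, -7, 4) → max 9
(9, -7, 4, -10) → max 9
Least of these is 6.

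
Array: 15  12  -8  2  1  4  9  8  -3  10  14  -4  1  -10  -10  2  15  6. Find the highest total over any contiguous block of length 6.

42

Each size-6 window and its sum:
(15, 12, -8, 2, 1, 4) → sum 26
(12, -8, 2, 1, 4, 9) → sum 20
(-8, 2, 1, 4, 9, 8) → sum 16
(2, 1, 4, 9, 8, -3) → sum 21
(1, 4, 9, 8, -3, 10) → sum 29
(4, 9, 8, -3, 10, 14) → sum 42
(9, 8, -3, 10, 14, -4) → sum 34
(8, -3, 10, 14, -4, 1) → sum 26
(-3, 10, 14, -4, 1, -10) → sum 8
(10, 14, -4, 1, -10, -10) → sum 1
(14, -4, 1, -10, -10, 2) → sum -7
(-4, 1, -10, -10, 2, 15) → sum -6
(1, -10, -10, 2, 15, 6) → sum 4
Highest of these is 42.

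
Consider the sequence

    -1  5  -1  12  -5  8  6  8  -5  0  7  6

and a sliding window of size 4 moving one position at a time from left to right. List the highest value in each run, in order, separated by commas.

12, 12, 12, 12, 8, 8, 8, 8, 7

Sliding a size-4 window across the 12 values:
(-1, 5, -1, 12) → max 12
(5, -1, 12, -5) → max 12
(-1, 12, -5, 8) → max 12
(12, -5, 8, 6) → max 12
(-5, 8, 6, 8) → max 8
(8, 6, 8, -5) → max 8
(6, 8, -5, 0) → max 8
(8, -5, 0, 7) → max 8
(-5, 0, 7, 6) → max 7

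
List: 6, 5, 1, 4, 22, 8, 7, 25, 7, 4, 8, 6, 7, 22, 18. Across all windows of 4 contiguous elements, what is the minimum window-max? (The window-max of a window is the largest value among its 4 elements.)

6

Each size-4 window and its max:
(6, 5, 1, 4) → max 6
(5, 1, 4, 22) → max 22
(1, 4, 22, 8) → max 22
(4, 22, 8, 7) → max 22
(22, 8, 7, 25) → max 25
(8, 7, 25, 7) → max 25
(7, 25, 7, 4) → max 25
(25, 7, 4, 8) → max 25
(7, 4, 8, 6) → max 8
(4, 8, 6, 7) → max 8
(8, 6, 7, 22) → max 22
(6, 7, 22, 18) → max 22
Minimum of these is 6.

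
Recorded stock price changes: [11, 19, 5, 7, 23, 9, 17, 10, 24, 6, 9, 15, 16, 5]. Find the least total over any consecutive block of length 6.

Each size-6 window and its sum:
(11, 19, 5, 7, 23, 9) → sum 74
(19, 5, 7, 23, 9, 17) → sum 80
(5, 7, 23, 9, 17, 10) → sum 71
(7, 23, 9, 17, 10, 24) → sum 90
(23, 9, 17, 10, 24, 6) → sum 89
(9, 17, 10, 24, 6, 9) → sum 75
(17, 10, 24, 6, 9, 15) → sum 81
(10, 24, 6, 9, 15, 16) → sum 80
(24, 6, 9, 15, 16, 5) → sum 75
Least of these is 71.

71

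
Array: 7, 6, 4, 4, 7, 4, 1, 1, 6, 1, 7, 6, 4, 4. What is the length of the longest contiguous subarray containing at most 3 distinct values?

6

add 7: window [7] (1 distinct), len 1
add 6: window [7, 6] (2 distinct), len 2
add 4: window [7, 6, 4] (3 distinct), len 3
add 4: window [7, 6, 4, 4] (3 distinct), len 4
add 7: window [7, 6, 4, 4, 7] (3 distinct), len 5
add 4: window [7, 6, 4, 4, 7, 4] (3 distinct), len 6
add 1: window [4, 4, 7, 4, 1] (3 distinct), len 5
add 1: window [4, 4, 7, 4, 1, 1] (3 distinct), len 6
add 6: window [4, 1, 1, 6] (3 distinct), len 4
add 1: window [4, 1, 1, 6, 1] (3 distinct), len 5
add 7: window [1, 1, 6, 1, 7] (3 distinct), len 5
add 6: window [1, 1, 6, 1, 7, 6] (3 distinct), len 6
add 4: window [7, 6, 4] (3 distinct), len 3
add 4: window [7, 6, 4, 4] (3 distinct), len 4
Longest length with ≤3 distinct: 6.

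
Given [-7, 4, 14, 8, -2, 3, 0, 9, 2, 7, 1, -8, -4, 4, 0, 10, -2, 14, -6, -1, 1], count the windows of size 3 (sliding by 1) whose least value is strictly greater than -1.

6

-7 4 14 → min -7
4 14 8 → min 4  > -1 ✓
14 8 -2 → min -2
8 -2 3 → min -2
-2 3 0 → min -2
3 0 9 → min 0  > -1 ✓
0 9 2 → min 0  > -1 ✓
9 2 7 → min 2  > -1 ✓
2 7 1 → min 1  > -1 ✓
7 1 -8 → min -8
1 -8 -4 → min -8
-8 -4 4 → min -8
-4 4 0 → min -4
4 0 10 → min 0  > -1 ✓
0 10 -2 → min -2
10 -2 14 → min -2
-2 14 -6 → min -6
14 -6 -1 → min -6
-6 -1 1 → min -6
6 windows satisfy the condition.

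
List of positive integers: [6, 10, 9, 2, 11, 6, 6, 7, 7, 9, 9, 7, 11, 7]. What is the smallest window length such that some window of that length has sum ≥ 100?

13

add 6: running sum 6 < 100
add 10: running sum 16 < 100
add 9: running sum 25 < 100
add 2: running sum 27 < 100
add 11: running sum 38 < 100
add 6: running sum 44 < 100
add 6: running sum 50 < 100
add 7: running sum 57 < 100
add 7: running sum 64 < 100
add 9: running sum 73 < 100
add 9: running sum 82 < 100
add 7: running sum 89 < 100
end 12: [6, 10, 9, 2, 11, 6, 6, 7, 7, 9, 9, 7, 11] sum 100, len 13
end 13: [10, 9, 2, 11, 6, 6, 7, 7, 9, 9, 7, 11, 7] sum 101, len 13
Shortest qualifying length: 13.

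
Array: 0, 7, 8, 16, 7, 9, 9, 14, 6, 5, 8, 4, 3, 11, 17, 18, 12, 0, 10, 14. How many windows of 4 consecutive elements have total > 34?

(0, 7, 8, 16) → sum 31
(7, 8, 16, 7) → sum 38  > 34 ✓
(8, 16, 7, 9) → sum 40  > 34 ✓
(16, 7, 9, 9) → sum 41  > 34 ✓
(7, 9, 9, 14) → sum 39  > 34 ✓
(9, 9, 14, 6) → sum 38  > 34 ✓
(9, 14, 6, 5) → sum 34
(14, 6, 5, 8) → sum 33
(6, 5, 8, 4) → sum 23
(5, 8, 4, 3) → sum 20
(8, 4, 3, 11) → sum 26
(4, 3, 11, 17) → sum 35  > 34 ✓
(3, 11, 17, 18) → sum 49  > 34 ✓
(11, 17, 18, 12) → sum 58  > 34 ✓
(17, 18, 12, 0) → sum 47  > 34 ✓
(18, 12, 0, 10) → sum 40  > 34 ✓
(12, 0, 10, 14) → sum 36  > 34 ✓
11 windows satisfy the condition.

11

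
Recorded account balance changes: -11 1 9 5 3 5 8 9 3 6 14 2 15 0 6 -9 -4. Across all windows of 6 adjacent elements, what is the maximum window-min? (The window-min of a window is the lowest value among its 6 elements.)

3

(-11, 1, 9, 5, 3, 5) → min -11
(1, 9, 5, 3, 5, 8) → min 1
(9, 5, 3, 5, 8, 9) → min 3
(5, 3, 5, 8, 9, 3) → min 3
(3, 5, 8, 9, 3, 6) → min 3
(5, 8, 9, 3, 6, 14) → min 3
(8, 9, 3, 6, 14, 2) → min 2
(9, 3, 6, 14, 2, 15) → min 2
(3, 6, 14, 2, 15, 0) → min 0
(6, 14, 2, 15, 0, 6) → min 0
(14, 2, 15, 0, 6, -9) → min -9
(2, 15, 0, 6, -9, -4) → min -9
Maximum of these is 3.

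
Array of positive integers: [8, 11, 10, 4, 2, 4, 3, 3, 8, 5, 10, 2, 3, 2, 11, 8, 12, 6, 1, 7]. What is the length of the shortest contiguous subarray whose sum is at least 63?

10

Extend right; whenever the sum reaches 63, record the length and shrink from the left:
add 8: running sum 8 < 63
add 11: running sum 19 < 63
add 10: running sum 29 < 63
add 4: running sum 33 < 63
add 2: running sum 35 < 63
add 4: running sum 39 < 63
add 3: running sum 42 < 63
add 3: running sum 45 < 63
add 8: running sum 53 < 63
add 5: running sum 58 < 63
add 10: shortest ending here [8, 11, 10, 4, 2, 4, 3, 3, 8, 5, 10] sum 68, len 11
add 2: shortest ending here [8, 11, 10, 4, 2, 4, 3, 3, 8, 5, 10, 2] sum 70, len 12
add 3: shortest ending here [11, 10, 4, 2, 4, 3, 3, 8, 5, 10, 2, 3] sum 65, len 12
add 2: shortest ending here [11, 10, 4, 2, 4, 3, 3, 8, 5, 10, 2, 3, 2] sum 67, len 13
add 11: shortest ending here [10, 4, 2, 4, 3, 3, 8, 5, 10, 2, 3, 2, 11] sum 67, len 13
add 8: shortest ending here [4, 2, 4, 3, 3, 8, 5, 10, 2, 3, 2, 11, 8] sum 65, len 13
add 12: shortest ending here [3, 8, 5, 10, 2, 3, 2, 11, 8, 12] sum 64, len 10
add 6: shortest ending here [8, 5, 10, 2, 3, 2, 11, 8, 12, 6] sum 67, len 10
add 1: shortest ending here [8, 5, 10, 2, 3, 2, 11, 8, 12, 6, 1] sum 68, len 11
add 7: shortest ending here [5, 10, 2, 3, 2, 11, 8, 12, 6, 1, 7] sum 67, len 11
Shortest qualifying length: 10.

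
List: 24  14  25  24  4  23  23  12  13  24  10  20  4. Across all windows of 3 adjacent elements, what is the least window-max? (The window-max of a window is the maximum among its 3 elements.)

[24, 14, 25] → max 25
[14, 25, 24] → max 25
[25, 24, 4] → max 25
[24, 4, 23] → max 24
[4, 23, 23] → max 23
[23, 23, 12] → max 23
[23, 12, 13] → max 23
[12, 13, 24] → max 24
[13, 24, 10] → max 24
[24, 10, 20] → max 24
[10, 20, 4] → max 20
Least of these is 20.

20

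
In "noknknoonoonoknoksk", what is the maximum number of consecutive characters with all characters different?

4

add n: [n] len 1
add o: [n, o] len 2
add k: [n, o, k] len 3
add n (repeat n, move left end past it): [o, k, n] len 3
add k (repeat k, move left end past it): [n, k] len 2
add n (repeat n, move left end past it): [k, n] len 2
add o: [k, n, o] len 3
add o (repeat o, move left end past it): [o] len 1
add n: [o, n] len 2
add o (repeat o, move left end past it): [n, o] len 2
add o (repeat o, move left end past it): [o] len 1
add n: [o, n] len 2
add o (repeat o, move left end past it): [n, o] len 2
add k: [n, o, k] len 3
add n (repeat n, move left end past it): [o, k, n] len 3
add o (repeat o, move left end past it): [k, n, o] len 3
add k (repeat k, move left end past it): [n, o, k] len 3
add s: [n, o, k, s] len 4
add k (repeat k, move left end past it): [s, k] len 2
Longest all-distinct length: 4.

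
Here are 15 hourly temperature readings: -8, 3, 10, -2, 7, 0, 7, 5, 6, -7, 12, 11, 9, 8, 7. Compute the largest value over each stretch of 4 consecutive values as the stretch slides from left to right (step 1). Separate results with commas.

Sliding a size-4 window across the 15 values:
-8 3 10 -2 → max 10
3 10 -2 7 → max 10
10 -2 7 0 → max 10
-2 7 0 7 → max 7
7 0 7 5 → max 7
0 7 5 6 → max 7
7 5 6 -7 → max 7
5 6 -7 12 → max 12
6 -7 12 11 → max 12
-7 12 11 9 → max 12
12 11 9 8 → max 12
11 9 8 7 → max 11

10, 10, 10, 7, 7, 7, 7, 12, 12, 12, 12, 11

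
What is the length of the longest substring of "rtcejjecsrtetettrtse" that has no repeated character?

add r: [r] len 1
add t: [r, t] len 2
add c: [r, t, c] len 3
add e: [r, t, c, e] len 4
add j: [r, t, c, e, j] len 5
add j (repeat j, move left end past it): [j] len 1
add e: [j, e] len 2
add c: [j, e, c] len 3
add s: [j, e, c, s] len 4
add r: [j, e, c, s, r] len 5
add t: [j, e, c, s, r, t] len 6
add e (repeat e, move left end past it): [c, s, r, t, e] len 5
add t (repeat t, move left end past it): [e, t] len 2
add e (repeat e, move left end past it): [t, e] len 2
add t (repeat t, move left end past it): [e, t] len 2
add t (repeat t, move left end past it): [t] len 1
add r: [t, r] len 2
add t (repeat t, move left end past it): [r, t] len 2
add s: [r, t, s] len 3
add e: [r, t, s, e] len 4
Longest all-distinct length: 6.

6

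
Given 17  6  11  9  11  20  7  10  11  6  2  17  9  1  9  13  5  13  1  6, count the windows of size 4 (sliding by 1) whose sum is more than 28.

15

(17, 6, 11, 9) → sum 43  > 28 ✓
(6, 11, 9, 11) → sum 37  > 28 ✓
(11, 9, 11, 20) → sum 51  > 28 ✓
(9, 11, 20, 7) → sum 47  > 28 ✓
(11, 20, 7, 10) → sum 48  > 28 ✓
(20, 7, 10, 11) → sum 48  > 28 ✓
(7, 10, 11, 6) → sum 34  > 28 ✓
(10, 11, 6, 2) → sum 29  > 28 ✓
(11, 6, 2, 17) → sum 36  > 28 ✓
(6, 2, 17, 9) → sum 34  > 28 ✓
(2, 17, 9, 1) → sum 29  > 28 ✓
(17, 9, 1, 9) → sum 36  > 28 ✓
(9, 1, 9, 13) → sum 32  > 28 ✓
(1, 9, 13, 5) → sum 28
(9, 13, 5, 13) → sum 40  > 28 ✓
(13, 5, 13, 1) → sum 32  > 28 ✓
(5, 13, 1, 6) → sum 25
15 windows satisfy the condition.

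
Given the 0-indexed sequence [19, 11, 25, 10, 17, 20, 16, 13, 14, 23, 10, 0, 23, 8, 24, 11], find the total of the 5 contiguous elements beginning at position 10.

65

Elements at indices 10..14: 10, 0, 23, 8, 24
sum(10, 0, 23, 8, 24) = 65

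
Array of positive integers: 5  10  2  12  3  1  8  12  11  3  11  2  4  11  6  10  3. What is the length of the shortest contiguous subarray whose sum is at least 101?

add 5: running sum 5 < 101
add 10: running sum 15 < 101
add 2: running sum 17 < 101
add 12: running sum 29 < 101
add 3: running sum 32 < 101
add 1: running sum 33 < 101
add 8: running sum 41 < 101
add 12: running sum 53 < 101
add 11: running sum 64 < 101
add 3: running sum 67 < 101
add 11: running sum 78 < 101
add 2: running sum 80 < 101
add 4: running sum 84 < 101
add 11: running sum 95 < 101
end 14: [5, 10, 2, 12, 3, 1, 8, 12, 11, 3, 11, 2, 4, 11, 6] sum 101, len 15
end 15: [10, 2, 12, 3, 1, 8, 12, 11, 3, 11, 2, 4, 11, 6, 10] sum 106, len 15
end 16: [10, 2, 12, 3, 1, 8, 12, 11, 3, 11, 2, 4, 11, 6, 10, 3] sum 109, len 16
Shortest qualifying length: 15.

15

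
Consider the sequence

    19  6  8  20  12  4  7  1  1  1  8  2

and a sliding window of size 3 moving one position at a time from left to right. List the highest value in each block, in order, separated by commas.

(19, 6, 8) → max 19
(6, 8, 20) → max 20
(8, 20, 12) → max 20
(20, 12, 4) → max 20
(12, 4, 7) → max 12
(4, 7, 1) → max 7
(7, 1, 1) → max 7
(1, 1, 1) → max 1
(1, 1, 8) → max 8
(1, 8, 2) → max 8

19, 20, 20, 20, 12, 7, 7, 1, 8, 8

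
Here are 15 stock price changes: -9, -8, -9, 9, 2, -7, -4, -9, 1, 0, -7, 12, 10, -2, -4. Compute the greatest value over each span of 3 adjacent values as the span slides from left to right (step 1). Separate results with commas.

[-9, -8, -9] → max -8
[-8, -9, 9] → max 9
[-9, 9, 2] → max 9
[9, 2, -7] → max 9
[2, -7, -4] → max 2
[-7, -4, -9] → max -4
[-4, -9, 1] → max 1
[-9, 1, 0] → max 1
[1, 0, -7] → max 1
[0, -7, 12] → max 12
[-7, 12, 10] → max 12
[12, 10, -2] → max 12
[10, -2, -4] → max 10

-8, 9, 9, 9, 2, -4, 1, 1, 1, 12, 12, 12, 10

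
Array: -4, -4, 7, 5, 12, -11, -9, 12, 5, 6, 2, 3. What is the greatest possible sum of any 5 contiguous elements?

28

(-4, -4, 7, 5, 12) → sum 16
(-4, 7, 5, 12, -11) → sum 9
(7, 5, 12, -11, -9) → sum 4
(5, 12, -11, -9, 12) → sum 9
(12, -11, -9, 12, 5) → sum 9
(-11, -9, 12, 5, 6) → sum 3
(-9, 12, 5, 6, 2) → sum 16
(12, 5, 6, 2, 3) → sum 28
Greatest of these is 28.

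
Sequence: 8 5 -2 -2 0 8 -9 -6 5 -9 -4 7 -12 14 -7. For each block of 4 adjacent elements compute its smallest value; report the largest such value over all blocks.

[8, 5, -2, -2] → min -2
[5, -2, -2, 0] → min -2
[-2, -2, 0, 8] → min -2
[-2, 0, 8, -9] → min -9
[0, 8, -9, -6] → min -9
[8, -9, -6, 5] → min -9
[-9, -6, 5, -9] → min -9
[-6, 5, -9, -4] → min -9
[5, -9, -4, 7] → min -9
[-9, -4, 7, -12] → min -12
[-4, 7, -12, 14] → min -12
[7, -12, 14, -7] → min -12
Largest of these is -2.

-2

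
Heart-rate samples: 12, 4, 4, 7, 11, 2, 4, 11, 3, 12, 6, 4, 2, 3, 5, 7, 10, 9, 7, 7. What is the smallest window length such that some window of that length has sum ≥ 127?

add 12: running sum 12 < 127
add 4: running sum 16 < 127
add 4: running sum 20 < 127
add 7: running sum 27 < 127
add 11: running sum 38 < 127
add 2: running sum 40 < 127
add 4: running sum 44 < 127
add 11: running sum 55 < 127
add 3: running sum 58 < 127
add 12: running sum 70 < 127
add 6: running sum 76 < 127
add 4: running sum 80 < 127
add 2: running sum 82 < 127
add 3: running sum 85 < 127
add 5: running sum 90 < 127
add 7: running sum 97 < 127
add 10: running sum 107 < 127
add 9: running sum 116 < 127
add 7: running sum 123 < 127
end 19: [12, 4, 4, 7, 11, 2, 4, 11, 3, 12, 6, 4, 2, 3, 5, 7, 10, 9, 7, 7] sum 130, len 20
Shortest qualifying length: 20.

20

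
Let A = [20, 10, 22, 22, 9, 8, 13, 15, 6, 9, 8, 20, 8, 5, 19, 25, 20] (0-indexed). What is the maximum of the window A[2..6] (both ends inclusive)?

22

Elements at indices 2..6: 22, 22, 9, 8, 13
max(22, 22, 9, 8, 13) = 22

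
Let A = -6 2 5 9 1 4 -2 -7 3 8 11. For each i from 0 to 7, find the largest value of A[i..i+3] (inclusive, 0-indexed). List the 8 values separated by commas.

(-6, 2, 5, 9) → max 9
(2, 5, 9, 1) → max 9
(5, 9, 1, 4) → max 9
(9, 1, 4, -2) → max 9
(1, 4, -2, -7) → max 4
(4, -2, -7, 3) → max 4
(-2, -7, 3, 8) → max 8
(-7, 3, 8, 11) → max 11

9, 9, 9, 9, 4, 4, 8, 11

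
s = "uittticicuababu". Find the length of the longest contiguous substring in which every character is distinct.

5

add u: [u] len 1
add i: [u, i] len 2
add t: [u, i, t] len 3
add t (repeat t, move left end past it): [t] len 1
add t (repeat t, move left end past it): [t] len 1
add i: [t, i] len 2
add c: [t, i, c] len 3
add i (repeat i, move left end past it): [c, i] len 2
add c (repeat c, move left end past it): [i, c] len 2
add u: [i, c, u] len 3
add a: [i, c, u, a] len 4
add b: [i, c, u, a, b] len 5
add a (repeat a, move left end past it): [b, a] len 2
add b (repeat b, move left end past it): [a, b] len 2
add u: [a, b, u] len 3
Longest all-distinct length: 5.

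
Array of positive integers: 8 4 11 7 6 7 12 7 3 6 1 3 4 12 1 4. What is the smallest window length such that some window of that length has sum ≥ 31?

Extend right; whenever the sum reaches 31, record the length and shrink from the left:
add 8: running sum 8 < 31
add 4: running sum 12 < 31
add 11: running sum 23 < 31
add 7: running sum 30 < 31
add 6: shortest ending here [8, 4, 11, 7, 6] sum 36, len 5
add 7: shortest ending here [11, 7, 6, 7] sum 31, len 4
add 12: shortest ending here [7, 6, 7, 12] sum 32, len 4
add 7: shortest ending here [6, 7, 12, 7] sum 32, len 4
add 3: shortest ending here [6, 7, 12, 7, 3] sum 35, len 5
add 6: shortest ending here [7, 12, 7, 3, 6] sum 35, len 5
add 1: shortest ending here [7, 12, 7, 3, 6, 1] sum 36, len 6
add 3: shortest ending here [12, 7, 3, 6, 1, 3] sum 32, len 6
add 4: shortest ending here [12, 7, 3, 6, 1, 3, 4] sum 36, len 7
add 12: shortest ending here [7, 3, 6, 1, 3, 4, 12] sum 36, len 7
add 1: shortest ending here [7, 3, 6, 1, 3, 4, 12, 1] sum 37, len 8
add 4: shortest ending here [6, 1, 3, 4, 12, 1, 4] sum 31, len 7
Shortest qualifying length: 4.

4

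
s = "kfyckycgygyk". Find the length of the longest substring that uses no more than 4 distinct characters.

10

Extend right; when distinct count exceeds 4, shrink from the left:
add k: window [k] (1 distinct), len 1
add f: window [k, f] (2 distinct), len 2
add y: window [k, f, y] (3 distinct), len 3
add c: window [k, f, y, c] (4 distinct), len 4
add k: window [k, f, y, c, k] (4 distinct), len 5
add y: window [k, f, y, c, k, y] (4 distinct), len 6
add c: window [k, f, y, c, k, y, c] (4 distinct), len 7
add g: window [y, c, k, y, c, g] (4 distinct), len 6
add y: window [y, c, k, y, c, g, y] (4 distinct), len 7
add g: window [y, c, k, y, c, g, y, g] (4 distinct), len 8
add y: window [y, c, k, y, c, g, y, g, y] (4 distinct), len 9
add k: window [y, c, k, y, c, g, y, g, y, k] (4 distinct), len 10
Longest length with ≤4 distinct: 10.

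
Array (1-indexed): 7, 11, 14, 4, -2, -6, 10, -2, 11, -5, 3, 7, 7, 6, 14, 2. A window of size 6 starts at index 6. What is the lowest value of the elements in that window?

Elements at indices 6..11: -6, 10, -2, 11, -5, 3
min(-6, 10, -2, 11, -5, 3) = -6

-6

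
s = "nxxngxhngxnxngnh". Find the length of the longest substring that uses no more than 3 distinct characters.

8

add n: window [n] (1 distinct), len 1
add x: window [n, x] (2 distinct), len 2
add x: window [n, x, x] (2 distinct), len 3
add n: window [n, x, x, n] (2 distinct), len 4
add g: window [n, x, x, n, g] (3 distinct), len 5
add x: window [n, x, x, n, g, x] (3 distinct), len 6
add h: window [g, x, h] (3 distinct), len 3
add n: window [x, h, n] (3 distinct), len 3
add g: window [h, n, g] (3 distinct), len 3
add x: window [n, g, x] (3 distinct), len 3
add n: window [n, g, x, n] (3 distinct), len 4
add x: window [n, g, x, n, x] (3 distinct), len 5
add n: window [n, g, x, n, x, n] (3 distinct), len 6
add g: window [n, g, x, n, x, n, g] (3 distinct), len 7
add n: window [n, g, x, n, x, n, g, n] (3 distinct), len 8
add h: window [n, g, n, h] (3 distinct), len 4
Longest length with ≤3 distinct: 8.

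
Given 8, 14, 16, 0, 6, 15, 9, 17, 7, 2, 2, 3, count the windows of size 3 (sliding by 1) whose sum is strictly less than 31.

[8, 14, 16] → sum 38
[14, 16, 0] → sum 30  < 31 ✓
[16, 0, 6] → sum 22  < 31 ✓
[0, 6, 15] → sum 21  < 31 ✓
[6, 15, 9] → sum 30  < 31 ✓
[15, 9, 17] → sum 41
[9, 17, 7] → sum 33
[17, 7, 2] → sum 26  < 31 ✓
[7, 2, 2] → sum 11  < 31 ✓
[2, 2, 3] → sum 7  < 31 ✓
7 windows satisfy the condition.

7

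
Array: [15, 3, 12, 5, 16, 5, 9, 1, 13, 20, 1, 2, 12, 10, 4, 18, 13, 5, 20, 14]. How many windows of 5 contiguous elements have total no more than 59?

(15, 3, 12, 5, 16) → sum 51  ≤ 59 ✓
(3, 12, 5, 16, 5) → sum 41  ≤ 59 ✓
(12, 5, 16, 5, 9) → sum 47  ≤ 59 ✓
(5, 16, 5, 9, 1) → sum 36  ≤ 59 ✓
(16, 5, 9, 1, 13) → sum 44  ≤ 59 ✓
(5, 9, 1, 13, 20) → sum 48  ≤ 59 ✓
(9, 1, 13, 20, 1) → sum 44  ≤ 59 ✓
(1, 13, 20, 1, 2) → sum 37  ≤ 59 ✓
(13, 20, 1, 2, 12) → sum 48  ≤ 59 ✓
(20, 1, 2, 12, 10) → sum 45  ≤ 59 ✓
(1, 2, 12, 10, 4) → sum 29  ≤ 59 ✓
(2, 12, 10, 4, 18) → sum 46  ≤ 59 ✓
(12, 10, 4, 18, 13) → sum 57  ≤ 59 ✓
(10, 4, 18, 13, 5) → sum 50  ≤ 59 ✓
(4, 18, 13, 5, 20) → sum 60
(18, 13, 5, 20, 14) → sum 70
14 windows satisfy the condition.

14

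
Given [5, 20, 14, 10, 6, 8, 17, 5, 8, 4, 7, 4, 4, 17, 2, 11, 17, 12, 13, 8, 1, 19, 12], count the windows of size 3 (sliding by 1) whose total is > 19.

17

[5, 20, 14] → sum 39  > 19 ✓
[20, 14, 10] → sum 44  > 19 ✓
[14, 10, 6] → sum 30  > 19 ✓
[10, 6, 8] → sum 24  > 19 ✓
[6, 8, 17] → sum 31  > 19 ✓
[8, 17, 5] → sum 30  > 19 ✓
[17, 5, 8] → sum 30  > 19 ✓
[5, 8, 4] → sum 17
[8, 4, 7] → sum 19
[4, 7, 4] → sum 15
[7, 4, 4] → sum 15
[4, 4, 17] → sum 25  > 19 ✓
[4, 17, 2] → sum 23  > 19 ✓
[17, 2, 11] → sum 30  > 19 ✓
[2, 11, 17] → sum 30  > 19 ✓
[11, 17, 12] → sum 40  > 19 ✓
[17, 12, 13] → sum 42  > 19 ✓
[12, 13, 8] → sum 33  > 19 ✓
[13, 8, 1] → sum 22  > 19 ✓
[8, 1, 19] → sum 28  > 19 ✓
[1, 19, 12] → sum 32  > 19 ✓
17 windows satisfy the condition.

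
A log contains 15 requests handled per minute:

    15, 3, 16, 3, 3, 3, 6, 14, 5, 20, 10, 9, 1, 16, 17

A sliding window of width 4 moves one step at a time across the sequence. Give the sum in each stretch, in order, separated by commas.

37, 25, 25, 15, 26, 28, 45, 49, 44, 40, 36, 43

(15, 3, 16, 3) → sum 37
(3, 16, 3, 3) → sum 25
(16, 3, 3, 3) → sum 25
(3, 3, 3, 6) → sum 15
(3, 3, 6, 14) → sum 26
(3, 6, 14, 5) → sum 28
(6, 14, 5, 20) → sum 45
(14, 5, 20, 10) → sum 49
(5, 20, 10, 9) → sum 44
(20, 10, 9, 1) → sum 40
(10, 9, 1, 16) → sum 36
(9, 1, 16, 17) → sum 43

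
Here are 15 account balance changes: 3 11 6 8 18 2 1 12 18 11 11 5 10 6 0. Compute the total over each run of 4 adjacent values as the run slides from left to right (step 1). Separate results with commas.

Sliding a size-4 window across the 15 values:
[3, 11, 6, 8] → sum 28
[11, 6, 8, 18] → sum 43
[6, 8, 18, 2] → sum 34
[8, 18, 2, 1] → sum 29
[18, 2, 1, 12] → sum 33
[2, 1, 12, 18] → sum 33
[1, 12, 18, 11] → sum 42
[12, 18, 11, 11] → sum 52
[18, 11, 11, 5] → sum 45
[11, 11, 5, 10] → sum 37
[11, 5, 10, 6] → sum 32
[5, 10, 6, 0] → sum 21

28, 43, 34, 29, 33, 33, 42, 52, 45, 37, 32, 21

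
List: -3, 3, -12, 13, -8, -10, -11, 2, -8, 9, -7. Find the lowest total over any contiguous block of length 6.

Window sums for each of the 6 positions:
(-3, 3, -12, 13, -8, -10) → sum -17
(3, -12, 13, -8, -10, -11) → sum -25
(-12, 13, -8, -10, -11, 2) → sum -26
(13, -8, -10, -11, 2, -8) → sum -22
(-8, -10, -11, 2, -8, 9) → sum -26
(-10, -11, 2, -8, 9, -7) → sum -25
Lowest of these is -26.

-26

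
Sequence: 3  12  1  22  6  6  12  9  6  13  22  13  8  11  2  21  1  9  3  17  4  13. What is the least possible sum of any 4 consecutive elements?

3 12 1 22 → sum 38
12 1 22 6 → sum 41
1 22 6 6 → sum 35
22 6 6 12 → sum 46
6 6 12 9 → sum 33
6 12 9 6 → sum 33
12 9 6 13 → sum 40
9 6 13 22 → sum 50
6 13 22 13 → sum 54
13 22 13 8 → sum 56
22 13 8 11 → sum 54
13 8 11 2 → sum 34
8 11 2 21 → sum 42
11 2 21 1 → sum 35
2 21 1 9 → sum 33
21 1 9 3 → sum 34
1 9 3 17 → sum 30
9 3 17 4 → sum 33
3 17 4 13 → sum 37
Least of these is 30.

30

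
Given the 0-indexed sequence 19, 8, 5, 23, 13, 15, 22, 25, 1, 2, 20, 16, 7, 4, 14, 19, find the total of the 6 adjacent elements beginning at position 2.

103

Elements at indices 2..7: 5, 23, 13, 15, 22, 25
sum(5, 23, 13, 15, 22, 25) = 103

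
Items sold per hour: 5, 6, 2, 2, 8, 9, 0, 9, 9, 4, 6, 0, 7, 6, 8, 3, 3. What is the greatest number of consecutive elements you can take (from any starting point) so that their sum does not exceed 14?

Extend to the right; shrink from the left whenever the sum exceeds 14:
add 5: [5] sum 5, len 1
add 6: [5, 6] sum 11, len 2
add 2: [5, 6, 2] sum 13, len 3
add 2: [6, 2, 2] sum 10, len 3
add 8: [2, 2, 8] sum 12, len 3
add 9: [9] sum 9, len 1
add 0: [9, 0] sum 9, len 2
add 9: [0, 9] sum 9, len 2
add 9: [9] sum 9, len 1
add 4: [9, 4] sum 13, len 2
add 6: [4, 6] sum 10, len 2
add 0: [4, 6, 0] sum 10, len 3
add 7: [6, 0, 7] sum 13, len 3
add 6: [0, 7, 6] sum 13, len 3
add 8: [6, 8] sum 14, len 2
add 3: [8, 3] sum 11, len 2
add 3: [8, 3, 3] sum 14, len 3
Longest length seen: 3.

3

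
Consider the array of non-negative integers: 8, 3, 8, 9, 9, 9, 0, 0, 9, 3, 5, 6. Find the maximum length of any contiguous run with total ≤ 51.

Extend to the right; shrink from the left whenever the sum exceeds 51:
[8] sum 8 len 1
[8, 3] sum 11 len 2
[8, 3, 8] sum 19 len 3
[8, 3, 8, 9] sum 28 len 4
[8, 3, 8, 9, 9] sum 37 len 5
[8, 3, 8, 9, 9, 9] sum 46 len 6
[8, 3, 8, 9, 9, 9, 0] sum 46 len 7
[8, 3, 8, 9, 9, 9, 0, 0] sum 46 len 8
[3, 8, 9, 9, 9, 0, 0, 9] sum 47 len 8
[3, 8, 9, 9, 9, 0, 0, 9, 3] sum 50 len 9
[9, 9, 9, 0, 0, 9, 3, 5] sum 44 len 8
[9, 9, 9, 0, 0, 9, 3, 5, 6] sum 50 len 9
Longest length seen: 9.

9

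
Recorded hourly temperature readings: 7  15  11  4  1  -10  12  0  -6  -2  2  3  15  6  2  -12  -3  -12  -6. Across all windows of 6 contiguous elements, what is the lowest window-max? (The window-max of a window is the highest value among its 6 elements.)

[7, 15, 11, 4, 1, -10] → max 15
[15, 11, 4, 1, -10, 12] → max 15
[11, 4, 1, -10, 12, 0] → max 12
[4, 1, -10, 12, 0, -6] → max 12
[1, -10, 12, 0, -6, -2] → max 12
[-10, 12, 0, -6, -2, 2] → max 12
[12, 0, -6, -2, 2, 3] → max 12
[0, -6, -2, 2, 3, 15] → max 15
[-6, -2, 2, 3, 15, 6] → max 15
[-2, 2, 3, 15, 6, 2] → max 15
[2, 3, 15, 6, 2, -12] → max 15
[3, 15, 6, 2, -12, -3] → max 15
[15, 6, 2, -12, -3, -12] → max 15
[6, 2, -12, -3, -12, -6] → max 6
Lowest of these is 6.

6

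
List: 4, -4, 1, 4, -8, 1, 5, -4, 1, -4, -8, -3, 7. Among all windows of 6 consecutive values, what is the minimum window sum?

-13

(4, -4, 1, 4, -8, 1) → sum -2
(-4, 1, 4, -8, 1, 5) → sum -1
(1, 4, -8, 1, 5, -4) → sum -1
(4, -8, 1, 5, -4, 1) → sum -1
(-8, 1, 5, -4, 1, -4) → sum -9
(1, 5, -4, 1, -4, -8) → sum -9
(5, -4, 1, -4, -8, -3) → sum -13
(-4, 1, -4, -8, -3, 7) → sum -11
Minimum of these is -13.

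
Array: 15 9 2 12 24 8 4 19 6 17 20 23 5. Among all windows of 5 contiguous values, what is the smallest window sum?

50

Each size-5 window and its sum:
(15, 9, 2, 12, 24) → sum 62
(9, 2, 12, 24, 8) → sum 55
(2, 12, 24, 8, 4) → sum 50
(12, 24, 8, 4, 19) → sum 67
(24, 8, 4, 19, 6) → sum 61
(8, 4, 19, 6, 17) → sum 54
(4, 19, 6, 17, 20) → sum 66
(19, 6, 17, 20, 23) → sum 85
(6, 17, 20, 23, 5) → sum 71
Smallest of these is 50.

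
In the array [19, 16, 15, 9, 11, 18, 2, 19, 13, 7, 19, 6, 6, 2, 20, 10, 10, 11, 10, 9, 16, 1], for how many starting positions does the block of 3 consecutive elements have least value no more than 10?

(19, 16, 15) → min 15
(16, 15, 9) → min 9  ≤ 10 ✓
(15, 9, 11) → min 9  ≤ 10 ✓
(9, 11, 18) → min 9  ≤ 10 ✓
(11, 18, 2) → min 2  ≤ 10 ✓
(18, 2, 19) → min 2  ≤ 10 ✓
(2, 19, 13) → min 2  ≤ 10 ✓
(19, 13, 7) → min 7  ≤ 10 ✓
(13, 7, 19) → min 7  ≤ 10 ✓
(7, 19, 6) → min 6  ≤ 10 ✓
(19, 6, 6) → min 6  ≤ 10 ✓
(6, 6, 2) → min 2  ≤ 10 ✓
(6, 2, 20) → min 2  ≤ 10 ✓
(2, 20, 10) → min 2  ≤ 10 ✓
(20, 10, 10) → min 10  ≤ 10 ✓
(10, 10, 11) → min 10  ≤ 10 ✓
(10, 11, 10) → min 10  ≤ 10 ✓
(11, 10, 9) → min 9  ≤ 10 ✓
(10, 9, 16) → min 9  ≤ 10 ✓
(9, 16, 1) → min 1  ≤ 10 ✓
19 windows satisfy the condition.

19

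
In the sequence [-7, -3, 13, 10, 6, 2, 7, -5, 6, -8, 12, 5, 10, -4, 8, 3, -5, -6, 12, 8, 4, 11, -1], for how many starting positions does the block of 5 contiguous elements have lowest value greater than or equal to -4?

(-7, -3, 13, 10, 6) → min -7
(-3, 13, 10, 6, 2) → min -3  ≥ -4 ✓
(13, 10, 6, 2, 7) → min 2  ≥ -4 ✓
(10, 6, 2, 7, -5) → min -5
(6, 2, 7, -5, 6) → min -5
(2, 7, -5, 6, -8) → min -8
(7, -5, 6, -8, 12) → min -8
(-5, 6, -8, 12, 5) → min -8
(6, -8, 12, 5, 10) → min -8
(-8, 12, 5, 10, -4) → min -8
(12, 5, 10, -4, 8) → min -4  ≥ -4 ✓
(5, 10, -4, 8, 3) → min -4  ≥ -4 ✓
(10, -4, 8, 3, -5) → min -5
(-4, 8, 3, -5, -6) → min -6
(8, 3, -5, -6, 12) → min -6
(3, -5, -6, 12, 8) → min -6
(-5, -6, 12, 8, 4) → min -6
(-6, 12, 8, 4, 11) → min -6
(12, 8, 4, 11, -1) → min -1  ≥ -4 ✓
5 windows satisfy the condition.

5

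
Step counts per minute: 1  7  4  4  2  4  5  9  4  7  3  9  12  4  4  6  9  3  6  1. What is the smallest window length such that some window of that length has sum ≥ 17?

Extend right; whenever the sum reaches 17, record the length and shrink from the left:
add 1: running sum 1 < 17
add 7: running sum 8 < 17
add 4: running sum 12 < 17
add 4: running sum 16 < 17
end 4: [7, 4, 4, 2] sum 17, len 4
end 5: [7, 4, 4, 2, 4] sum 21, len 5
end 6: [4, 4, 2, 4, 5] sum 19, len 5
end 7: [4, 5, 9] sum 18, len 3
end 8: [5, 9, 4] sum 18, len 3
end 9: [9, 4, 7] sum 20, len 3
end 10: [9, 4, 7, 3] sum 23, len 4
end 11: [7, 3, 9] sum 19, len 3
end 12: [9, 12] sum 21, len 2
end 13: [9, 12, 4] sum 25, len 3
end 14: [12, 4, 4] sum 20, len 3
end 15: [12, 4, 4, 6] sum 26, len 4
end 16: [4, 6, 9] sum 19, len 3
end 17: [6, 9, 3] sum 18, len 3
end 18: [9, 3, 6] sum 18, len 3
end 19: [9, 3, 6, 1] sum 19, len 4
Shortest qualifying length: 2.

2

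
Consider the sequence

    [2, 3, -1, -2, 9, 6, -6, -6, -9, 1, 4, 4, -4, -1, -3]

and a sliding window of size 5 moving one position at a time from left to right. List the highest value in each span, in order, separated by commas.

9, 9, 9, 9, 9, 6, 4, 4, 4, 4, 4

2 3 -1 -2 9 → max 9
3 -1 -2 9 6 → max 9
-1 -2 9 6 -6 → max 9
-2 9 6 -6 -6 → max 9
9 6 -6 -6 -9 → max 9
6 -6 -6 -9 1 → max 6
-6 -6 -9 1 4 → max 4
-6 -9 1 4 4 → max 4
-9 1 4 4 -4 → max 4
1 4 4 -4 -1 → max 4
4 4 -4 -1 -3 → max 4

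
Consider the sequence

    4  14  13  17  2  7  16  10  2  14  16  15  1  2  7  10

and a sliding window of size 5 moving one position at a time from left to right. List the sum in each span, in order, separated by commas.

(4, 14, 13, 17, 2) → sum 50
(14, 13, 17, 2, 7) → sum 53
(13, 17, 2, 7, 16) → sum 55
(17, 2, 7, 16, 10) → sum 52
(2, 7, 16, 10, 2) → sum 37
(7, 16, 10, 2, 14) → sum 49
(16, 10, 2, 14, 16) → sum 58
(10, 2, 14, 16, 15) → sum 57
(2, 14, 16, 15, 1) → sum 48
(14, 16, 15, 1, 2) → sum 48
(16, 15, 1, 2, 7) → sum 41
(15, 1, 2, 7, 10) → sum 35

50, 53, 55, 52, 37, 49, 58, 57, 48, 48, 41, 35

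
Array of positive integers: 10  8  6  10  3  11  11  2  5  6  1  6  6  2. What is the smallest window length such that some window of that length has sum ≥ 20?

2

Extend right; whenever the sum reaches 20, record the length and shrink from the left:
add 10: running sum 10 < 20
add 8: running sum 18 < 20
add 6: shortest ending here [10, 8, 6] sum 24, len 3
add 10: shortest ending here [8, 6, 10] sum 24, len 3
add 3: shortest ending here [8, 6, 10, 3] sum 27, len 4
add 11: shortest ending here [10, 3, 11] sum 24, len 3
add 11: shortest ending here [11, 11] sum 22, len 2
add 2: shortest ending here [11, 11, 2] sum 24, len 3
add 5: shortest ending here [11, 11, 2, 5] sum 29, len 4
add 6: shortest ending here [11, 2, 5, 6] sum 24, len 4
add 1: shortest ending here [11, 2, 5, 6, 1] sum 25, len 5
add 6: shortest ending here [2, 5, 6, 1, 6] sum 20, len 5
add 6: shortest ending here [5, 6, 1, 6, 6] sum 24, len 5
add 2: shortest ending here [6, 1, 6, 6, 2] sum 21, len 5
Shortest qualifying length: 2.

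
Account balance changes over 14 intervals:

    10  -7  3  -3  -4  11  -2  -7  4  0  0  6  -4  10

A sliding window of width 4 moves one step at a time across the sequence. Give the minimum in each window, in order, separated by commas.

-7, -7, -4, -4, -7, -7, -7, -7, 0, -4, -4

(10, -7, 3, -3) → min -7
(-7, 3, -3, -4) → min -7
(3, -3, -4, 11) → min -4
(-3, -4, 11, -2) → min -4
(-4, 11, -2, -7) → min -7
(11, -2, -7, 4) → min -7
(-2, -7, 4, 0) → min -7
(-7, 4, 0, 0) → min -7
(4, 0, 0, 6) → min 0
(0, 0, 6, -4) → min -4
(0, 6, -4, 10) → min -4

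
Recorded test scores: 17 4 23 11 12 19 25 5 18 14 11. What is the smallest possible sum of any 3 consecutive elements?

(17, 4, 23) → sum 44
(4, 23, 11) → sum 38
(23, 11, 12) → sum 46
(11, 12, 19) → sum 42
(12, 19, 25) → sum 56
(19, 25, 5) → sum 49
(25, 5, 18) → sum 48
(5, 18, 14) → sum 37
(18, 14, 11) → sum 43
Smallest of these is 37.

37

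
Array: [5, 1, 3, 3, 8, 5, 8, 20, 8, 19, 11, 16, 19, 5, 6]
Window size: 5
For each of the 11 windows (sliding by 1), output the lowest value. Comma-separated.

Sliding a size-5 window across the 15 values:
[5, 1, 3, 3, 8] → min 1
[1, 3, 3, 8, 5] → min 1
[3, 3, 8, 5, 8] → min 3
[3, 8, 5, 8, 20] → min 3
[8, 5, 8, 20, 8] → min 5
[5, 8, 20, 8, 19] → min 5
[8, 20, 8, 19, 11] → min 8
[20, 8, 19, 11, 16] → min 8
[8, 19, 11, 16, 19] → min 8
[19, 11, 16, 19, 5] → min 5
[11, 16, 19, 5, 6] → min 5

1, 1, 3, 3, 5, 5, 8, 8, 8, 5, 5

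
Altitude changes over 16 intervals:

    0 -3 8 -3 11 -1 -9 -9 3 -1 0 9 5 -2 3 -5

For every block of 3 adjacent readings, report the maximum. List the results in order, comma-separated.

8, 8, 11, 11, 11, -1, 3, 3, 3, 9, 9, 9, 5, 3

(0, -3, 8) → max 8
(-3, 8, -3) → max 8
(8, -3, 11) → max 11
(-3, 11, -1) → max 11
(11, -1, -9) → max 11
(-1, -9, -9) → max -1
(-9, -9, 3) → max 3
(-9, 3, -1) → max 3
(3, -1, 0) → max 3
(-1, 0, 9) → max 9
(0, 9, 5) → max 9
(9, 5, -2) → max 9
(5, -2, 3) → max 5
(-2, 3, -5) → max 3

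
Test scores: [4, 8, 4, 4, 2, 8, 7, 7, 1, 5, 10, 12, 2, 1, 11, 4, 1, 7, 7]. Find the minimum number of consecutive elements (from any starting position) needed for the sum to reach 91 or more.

add 4: running sum 4 < 91
add 8: running sum 12 < 91
add 4: running sum 16 < 91
add 4: running sum 20 < 91
add 2: running sum 22 < 91
add 8: running sum 30 < 91
add 7: running sum 37 < 91
add 7: running sum 44 < 91
add 1: running sum 45 < 91
add 5: running sum 50 < 91
add 10: running sum 60 < 91
add 12: running sum 72 < 91
add 2: running sum 74 < 91
add 1: running sum 75 < 91
add 11: running sum 86 < 91
add 4: running sum 90 < 91
add 1: shortest ending here [4, 8, 4, 4, 2, 8, 7, 7, 1, 5, 10, 12, 2, 1, 11, 4, 1] sum 91, len 17
add 7: shortest ending here [8, 4, 4, 2, 8, 7, 7, 1, 5, 10, 12, 2, 1, 11, 4, 1, 7] sum 94, len 17
add 7: shortest ending here [4, 4, 2, 8, 7, 7, 1, 5, 10, 12, 2, 1, 11, 4, 1, 7, 7] sum 93, len 17
Shortest qualifying length: 17.

17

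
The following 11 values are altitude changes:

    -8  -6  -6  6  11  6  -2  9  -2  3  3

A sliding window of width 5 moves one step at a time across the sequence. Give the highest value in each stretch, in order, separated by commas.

11, 11, 11, 11, 11, 9, 9

(-8, -6, -6, 6, 11) → max 11
(-6, -6, 6, 11, 6) → max 11
(-6, 6, 11, 6, -2) → max 11
(6, 11, 6, -2, 9) → max 11
(11, 6, -2, 9, -2) → max 11
(6, -2, 9, -2, 3) → max 9
(-2, 9, -2, 3, 3) → max 9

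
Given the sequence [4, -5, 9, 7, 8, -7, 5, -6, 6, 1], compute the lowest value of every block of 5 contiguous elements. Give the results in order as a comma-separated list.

[4, -5, 9, 7, 8] → min -5
[-5, 9, 7, 8, -7] → min -7
[9, 7, 8, -7, 5] → min -7
[7, 8, -7, 5, -6] → min -7
[8, -7, 5, -6, 6] → min -7
[-7, 5, -6, 6, 1] → min -7

-5, -7, -7, -7, -7, -7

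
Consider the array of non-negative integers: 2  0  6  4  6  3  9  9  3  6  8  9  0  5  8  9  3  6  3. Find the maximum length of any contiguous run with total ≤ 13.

[2] sum 2 len 1
[2, 0] sum 2 len 2
[2, 0, 6] sum 8 len 3
[2, 0, 6, 4] sum 12 len 4
[4, 6] sum 10 len 2
[4, 6, 3] sum 13 len 3
[3, 9] sum 12 len 2
[9] sum 9 len 1
[9, 3] sum 12 len 2
[3, 6] sum 9 len 2
[8] sum 8 len 1
[9] sum 9 len 1
[9, 0] sum 9 len 2
[0, 5] sum 5 len 2
[0, 5, 8] sum 13 len 3
[9] sum 9 len 1
[9, 3] sum 12 len 2
[3, 6] sum 9 len 2
[3, 6, 3] sum 12 len 3
Longest length seen: 4.

4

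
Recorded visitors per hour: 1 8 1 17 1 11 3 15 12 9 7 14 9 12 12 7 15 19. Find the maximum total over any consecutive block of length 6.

74

Window sums for each of the 13 positions:
1 8 1 17 1 11 → sum 39
8 1 17 1 11 3 → sum 41
1 17 1 11 3 15 → sum 48
17 1 11 3 15 12 → sum 59
1 11 3 15 12 9 → sum 51
11 3 15 12 9 7 → sum 57
3 15 12 9 7 14 → sum 60
15 12 9 7 14 9 → sum 66
12 9 7 14 9 12 → sum 63
9 7 14 9 12 12 → sum 63
7 14 9 12 12 7 → sum 61
14 9 12 12 7 15 → sum 69
9 12 12 7 15 19 → sum 74
Maximum of these is 74.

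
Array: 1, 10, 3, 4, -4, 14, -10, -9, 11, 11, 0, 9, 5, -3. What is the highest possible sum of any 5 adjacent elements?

36

Window sums for each of the 10 positions:
1 10 3 4 -4 → sum 14
10 3 4 -4 14 → sum 27
3 4 -4 14 -10 → sum 7
4 -4 14 -10 -9 → sum -5
-4 14 -10 -9 11 → sum 2
14 -10 -9 11 11 → sum 17
-10 -9 11 11 0 → sum 3
-9 11 11 0 9 → sum 22
11 11 0 9 5 → sum 36
11 0 9 5 -3 → sum 22
Highest of these is 36.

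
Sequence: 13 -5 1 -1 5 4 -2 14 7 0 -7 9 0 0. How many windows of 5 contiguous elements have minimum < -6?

4

13 -5 1 -1 5 → min -5
-5 1 -1 5 4 → min -5
1 -1 5 4 -2 → min -2
-1 5 4 -2 14 → min -2
5 4 -2 14 7 → min -2
4 -2 14 7 0 → min -2
-2 14 7 0 -7 → min -7  < -6 ✓
14 7 0 -7 9 → min -7  < -6 ✓
7 0 -7 9 0 → min -7  < -6 ✓
0 -7 9 0 0 → min -7  < -6 ✓
4 windows satisfy the condition.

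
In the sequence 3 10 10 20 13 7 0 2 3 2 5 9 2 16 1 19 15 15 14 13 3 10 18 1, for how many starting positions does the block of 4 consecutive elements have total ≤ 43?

13

[3, 10, 10, 20] → sum 43  ≤ 43 ✓
[10, 10, 20, 13] → sum 53
[10, 20, 13, 7] → sum 50
[20, 13, 7, 0] → sum 40  ≤ 43 ✓
[13, 7, 0, 2] → sum 22  ≤ 43 ✓
[7, 0, 2, 3] → sum 12  ≤ 43 ✓
[0, 2, 3, 2] → sum 7  ≤ 43 ✓
[2, 3, 2, 5] → sum 12  ≤ 43 ✓
[3, 2, 5, 9] → sum 19  ≤ 43 ✓
[2, 5, 9, 2] → sum 18  ≤ 43 ✓
[5, 9, 2, 16] → sum 32  ≤ 43 ✓
[9, 2, 16, 1] → sum 28  ≤ 43 ✓
[2, 16, 1, 19] → sum 38  ≤ 43 ✓
[16, 1, 19, 15] → sum 51
[1, 19, 15, 15] → sum 50
[19, 15, 15, 14] → sum 63
[15, 15, 14, 13] → sum 57
[15, 14, 13, 3] → sum 45
[14, 13, 3, 10] → sum 40  ≤ 43 ✓
[13, 3, 10, 18] → sum 44
[3, 10, 18, 1] → sum 32  ≤ 43 ✓
13 windows satisfy the condition.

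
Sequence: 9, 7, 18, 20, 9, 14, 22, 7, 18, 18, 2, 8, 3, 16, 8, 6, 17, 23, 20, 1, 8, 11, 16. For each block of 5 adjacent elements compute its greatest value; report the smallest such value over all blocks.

16

Window maxs for each of the 19 positions:
9 7 18 20 9 → max 20
7 18 20 9 14 → max 20
18 20 9 14 22 → max 22
20 9 14 22 7 → max 22
9 14 22 7 18 → max 22
14 22 7 18 18 → max 22
22 7 18 18 2 → max 22
7 18 18 2 8 → max 18
18 18 2 8 3 → max 18
18 2 8 3 16 → max 18
2 8 3 16 8 → max 16
8 3 16 8 6 → max 16
3 16 8 6 17 → max 17
16 8 6 17 23 → max 23
8 6 17 23 20 → max 23
6 17 23 20 1 → max 23
17 23 20 1 8 → max 23
23 20 1 8 11 → max 23
20 1 8 11 16 → max 20
Smallest of these is 16.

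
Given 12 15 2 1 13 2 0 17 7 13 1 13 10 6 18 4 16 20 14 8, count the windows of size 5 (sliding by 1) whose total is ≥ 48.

[12, 15, 2, 1, 13] → sum 43
[15, 2, 1, 13, 2] → sum 33
[2, 1, 13, 2, 0] → sum 18
[1, 13, 2, 0, 17] → sum 33
[13, 2, 0, 17, 7] → sum 39
[2, 0, 17, 7, 13] → sum 39
[0, 17, 7, 13, 1] → sum 38
[17, 7, 13, 1, 13] → sum 51  ≥ 48 ✓
[7, 13, 1, 13, 10] → sum 44
[13, 1, 13, 10, 6] → sum 43
[1, 13, 10, 6, 18] → sum 48  ≥ 48 ✓
[13, 10, 6, 18, 4] → sum 51  ≥ 48 ✓
[10, 6, 18, 4, 16] → sum 54  ≥ 48 ✓
[6, 18, 4, 16, 20] → sum 64  ≥ 48 ✓
[18, 4, 16, 20, 14] → sum 72  ≥ 48 ✓
[4, 16, 20, 14, 8] → sum 62  ≥ 48 ✓
7 windows satisfy the condition.

7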